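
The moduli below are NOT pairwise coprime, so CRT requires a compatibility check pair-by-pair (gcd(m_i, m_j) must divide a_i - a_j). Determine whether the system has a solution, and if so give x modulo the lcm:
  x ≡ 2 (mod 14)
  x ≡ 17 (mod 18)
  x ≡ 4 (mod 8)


Moduli 14, 18, 8 are not pairwise coprime, so CRT works modulo lcm(m_i) when all pairwise compatibility conditions hold.
Pairwise compatibility: gcd(m_i, m_j) must divide a_i - a_j for every pair.
Merge one congruence at a time:
  Start: x ≡ 2 (mod 14).
  Combine with x ≡ 17 (mod 18): gcd(14, 18) = 2, and 17 - 2 = 15 is NOT divisible by 2.
    ⇒ system is inconsistent (no integer solution).

No solution (the system is inconsistent).


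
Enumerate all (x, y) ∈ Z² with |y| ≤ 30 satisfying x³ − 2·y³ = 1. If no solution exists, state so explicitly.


The equation is x³ - 2y³ = 1. For fixed y, x³ = 2·y³ + 1, so a solution requires the RHS to be a perfect cube.
Strategy: iterate y from -30 to 30, compute RHS = 2·y³ + 1, and check whether it is a (positive or negative) perfect cube.
Check small values of y:
  y = 0: RHS = 1 = (1)³ ⇒ x = 1 works.
  y = 1: RHS = 3 is not a perfect cube.
  y = -1: RHS = -1 = (-1)³ ⇒ x = -1 works.
  y = 2: RHS = 17 is not a perfect cube.
  y = -2: RHS = -15 is not a perfect cube.
  y = 3: RHS = 55 is not a perfect cube.
  y = -3: RHS = -53 is not a perfect cube.
Continuing the search up to |y| = 30 finds no further solutions beyond those listed.
Collected solutions: (1, 0), (-1, -1).

Solutions (with |y| ≤ 30): (1, 0), (-1, -1).


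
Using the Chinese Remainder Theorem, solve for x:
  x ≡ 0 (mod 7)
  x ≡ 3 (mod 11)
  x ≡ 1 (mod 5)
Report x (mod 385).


Moduli 7, 11, 5 are pairwise coprime; by CRT there is a unique solution modulo M = 7 · 11 · 5 = 385.
Solve pairwise, accumulating the modulus:
  Start with x ≡ 0 (mod 7).
  Combine with x ≡ 3 (mod 11): since gcd(7, 11) = 1, we get a unique residue mod 77.
    Write x = 0 + 7·t and substitute into x ≡ 3 (mod 11): 7·t ≡ 3 − 0 = 3 (mod 11).
    The inverse of 7 mod 11 is 8 (since 7·8 = 56 = 5·11 + 1), so t ≡ 8·3 = 24 ≡ 2 (mod 11).
    Then x = 0 + 7·2 = 14, valid modulo lcm(7, 11) = 77: x ≡ 14 (mod 77).
  Combine with x ≡ 1 (mod 5): since gcd(77, 5) = 1, we get a unique residue mod 385.
    Write x = 14 + 77·t and substitute into x ≡ 1 (mod 5): 77·t ≡ 1 − 14 = -13 (mod 5).
    Reduce coefficients mod 5: 2·t ≡ 2 (mod 5).
    The inverse of 2 mod 5 is 3 (since 2·3 = 6 = 1·5 + 1), so t ≡ 3·2 = 6 ≡ 1 (mod 5).
    Then x = 14 + 77·1 = 91, valid modulo lcm(77, 5) = 385: x ≡ 91 (mod 385).
Verify: 91 mod 7 = 0 ✓, 91 mod 11 = 3 ✓, 91 mod 5 = 1 ✓.

x ≡ 91 (mod 385).


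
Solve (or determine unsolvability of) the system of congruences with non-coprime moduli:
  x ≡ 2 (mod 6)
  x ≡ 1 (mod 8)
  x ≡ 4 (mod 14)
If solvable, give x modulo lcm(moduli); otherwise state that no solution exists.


Moduli 6, 8, 14 are not pairwise coprime, so CRT works modulo lcm(m_i) when all pairwise compatibility conditions hold.
Pairwise compatibility: gcd(m_i, m_j) must divide a_i - a_j for every pair.
Merge one congruence at a time:
  Start: x ≡ 2 (mod 6).
  Combine with x ≡ 1 (mod 8): gcd(6, 8) = 2, and 1 - 2 = -1 is NOT divisible by 2.
    ⇒ system is inconsistent (no integer solution).

No solution (the system is inconsistent).


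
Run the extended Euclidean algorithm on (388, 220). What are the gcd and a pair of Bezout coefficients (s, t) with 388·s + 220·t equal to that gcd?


Euclidean algorithm on (388, 220) — divide until remainder is 0:
  388 = 1 · 220 + 168
  220 = 1 · 168 + 52
  168 = 3 · 52 + 12
  52 = 4 · 12 + 4
  12 = 3 · 4 + 0
gcd(388, 220) = 4.
Track Bezout coefficients alongside the remainders: start with r₀ = 388 = a·1 + b·0 (s = 1, t = 0) and r₁ = 220 = a·0 + b·1 (s = 0, t = 1); each new remainder r_{k+1} = r_{k-1} − q_k·r_k inherits s_{k+1} = s_{k-1} − q_k·s_k, t_{k+1} = t_{k-1} − q_k·t_k, so r_k = a·s_k + b·t_k at every step:
  q = 1: r = 168, s = 1 − 1·0 = 1, t = 0 − 1·1 = -1  (check: 388·1 + 220·(-1) = 168)
  q = 1: r = 52, s = 0 − 1·1 = -1, t = 1 − 1·(-1) = 2  (check: 388·(-1) + 220·2 = 52)
  q = 3: r = 12, s = 1 − 3·(-1) = 4, t = -1 − 3·2 = -7  (check: 388·4 + 220·(-7) = 12)
  q = 4: r = 4, s = -1 − 4·4 = -17, t = 2 − 4·(-7) = 30  (check: 388·(-17) + 220·30 = 4)
The row with r = 4 (the gcd) gives the Bezout coefficients s = -17, t = 30.
Result: 388 · (-17) + 220 · (30) = 4.

gcd(388, 220) = 4; s = -17, t = 30 (check: 388·(-17) + 220·30 = 4).


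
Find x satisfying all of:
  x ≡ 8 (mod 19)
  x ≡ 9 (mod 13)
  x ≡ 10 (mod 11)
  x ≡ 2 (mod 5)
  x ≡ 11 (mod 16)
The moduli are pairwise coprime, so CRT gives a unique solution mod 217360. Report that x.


Product of moduli M = 19 · 13 · 11 · 5 · 16 = 217360.
Merge one congruence at a time:
  Start: x ≡ 8 (mod 19).
  Combine with x ≡ 9 (mod 13); new modulus lcm = 247.
    Write x = 8 + 19·t and substitute into x ≡ 9 (mod 13): 19·t ≡ 9 − 8 = 1 (mod 13).
    Reduce coefficients mod 13: 6·t ≡ 1 (mod 13).
    The inverse of 6 mod 13 is 11 (since 6·11 = 66 = 5·13 + 1), so t ≡ 11·1 = 11 ≡ 11 (mod 13).
    Then x = 8 + 19·11 = 217, valid modulo lcm(19, 13) = 247: x ≡ 217 (mod 247).
  Combine with x ≡ 10 (mod 11); new modulus lcm = 2717.
    Write x = 217 + 247·t and substitute into x ≡ 10 (mod 11): 247·t ≡ 10 − 217 = -207 (mod 11).
    Reduce coefficients mod 11: 5·t ≡ 2 (mod 11).
    The inverse of 5 mod 11 is 9 (since 5·9 = 45 = 4·11 + 1), so t ≡ 9·2 = 18 ≡ 7 (mod 11).
    Then x = 217 + 247·7 = 1946, valid modulo lcm(247, 11) = 2717: x ≡ 1946 (mod 2717).
  Combine with x ≡ 2 (mod 5); new modulus lcm = 13585.
    Write x = 1946 + 2717·t and substitute into x ≡ 2 (mod 5): 2717·t ≡ 2 − 1946 = -1944 (mod 5).
    Reduce coefficients mod 5: 2·t ≡ 1 (mod 5).
    The inverse of 2 mod 5 is 3 (since 2·3 = 6 = 1·5 + 1), so t ≡ 3·1 = 3 ≡ 3 (mod 5).
    Then x = 1946 + 2717·3 = 10097, valid modulo lcm(2717, 5) = 13585: x ≡ 10097 (mod 13585).
  Combine with x ≡ 11 (mod 16); new modulus lcm = 217360.
    Write x = 10097 + 13585·t and substitute into x ≡ 11 (mod 16): 13585·t ≡ 11 − 10097 = -10086 (mod 16).
    Reduce coefficients mod 16: 1·t ≡ 10 (mod 16).
    So t ≡ 10 (mod 16).
    Then x = 10097 + 13585·10 = 145947, valid modulo lcm(13585, 16) = 217360: x ≡ 145947 (mod 217360).
Verify against each original: 145947 mod 19 = 8, 145947 mod 13 = 9, 145947 mod 11 = 10, 145947 mod 5 = 2, 145947 mod 16 = 11.

x ≡ 145947 (mod 217360).


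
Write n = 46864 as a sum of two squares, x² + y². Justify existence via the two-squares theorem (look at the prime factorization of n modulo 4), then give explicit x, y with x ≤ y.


Step 1: Factor n = 46864 = 2^4 · 29 · 101.
Step 2: Check the mod-4 condition on each prime factor: 2 = 2 (special); 29 ≡ 1 (mod 4), exponent 1; 101 ≡ 1 (mod 4), exponent 1.
All primes ≡ 3 (mod 4) appear to even exponent (or don't appear), so by the two-squares theorem n IS expressible as a sum of two squares.
Step 3: Build a representation. Group n = k² · m with k = 4 and m = 29 · 101 = 2929 (a product of primes ≡ 1 (mod 4)); a representation of m scales to one of n via (k·x)² + (k·y)² = k²(x² + y²). Each prime p ≡ 1 (mod 4) is itself a sum of two squares; find a² by testing p − a² for a perfect square:
  29: 29 − 1² = 28, 29 − 2² = 25 = 5² ⇒ 29 = 2² + 5².
  101: 101 − 1² = 100 = 10² ⇒ 101 = 1² + 10².
  Combine using the Brahmagupta–Fibonacci identity (a² + b²)(c² + d²) = (ac − bd)² + (ad + bc)² = (ac + bd)² + (ad − bc)²:
  29 · 101 = 2929: from (2² + 5²)(1² + 10²), take (2·1 − 5·10, 2·10 + 5·1) = (2 − 50, 20 + 5) = (-48, 25); dropping signs (only squares matter) gives (48, 25); check 48² + 25² = 2304 + 625 = 2929 ✓.
  Scale by k = 4: (4·48, 4·25) = (192, 100).
Step 4: Order so x ≤ y and verify: 100² + 192² = 10000 + 36864 = 46864 = n. ✓

n = 46864 = 100² + 192² (one valid representation with x ≤ y).


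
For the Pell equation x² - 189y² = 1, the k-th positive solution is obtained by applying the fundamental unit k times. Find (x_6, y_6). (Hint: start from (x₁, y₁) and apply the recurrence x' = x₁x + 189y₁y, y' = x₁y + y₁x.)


Step 1: Find the fundamental solution (x₁, y₁) of x² - 189y² = 1.
  Expand √189 as a continued fraction. a₀ = ⌊√189⌋ = 13; iterate m_{k+1} = d_k·a_k − m_k, d_{k+1} = (189 − m_{k+1}²)/d_k, a_{k+1} = ⌊(a₀ + m_{k+1})/d_{k+1}⌋ (starting m₀ = 0, d₀ = 1), with convergents p_k = a_k·p_{k-1} + p_{k-2}, q_k = a_k·q_{k-1} + q_{k-2} (p₋₁ = 1, q₋₁ = 0):
  k = 0: a₀ = 13; p₀/q₀ = 13/1; p₀² − 189·q₀² = 169 − 189 = -20.
  k = 1: m = 13, d = 20, a = ⌊(13 + 13)/20⌋ = 1; p/q = (1·13 + 1)/(1·1 + 0) = 14/1; p² − 189·q² = 196 − 189 = 7.
  k = 2: m = 7, d = 7, a = ⌊(13 + 7)/7⌋ = 2; p/q = (2·14 + 13)/(2·1 + 1) = 41/3; p² − 189·q² = 1681 − 1701 = -20.
  k = 3: m = 7, d = 20, a = ⌊(13 + 7)/20⌋ = 1; p/q = (1·41 + 14)/(1·3 + 1) = 55/4; p² − 189·q² = 3025 − 3024 = 1.
  The first convergent with p² − 189·q² = 1 gives the fundamental solution (x₁, y₁) = (55, 4).
Step 2: Apply the recurrence (x_{n+1}, y_{n+1}) = (x₁x_n + 189y₁y_n, x₁y_n + y₁x_n) repeatedly.
  From (x_1, y_1) = (55, 4): x_2 = 55·55 + 189·4·4 = 6049; y_2 = 55·4 + 4·55 = 440.
  From (x_2, y_2) = (6049, 440): x_3 = 55·6049 + 189·4·440 = 665335; y_3 = 55·440 + 4·6049 = 48396.
  From (x_3, y_3) = (665335, 48396): x_4 = 55·665335 + 189·4·48396 = 73180801; y_4 = 55·48396 + 4·665335 = 5323120.
  From (x_4, y_4) = (73180801, 5323120): x_5 = 55·73180801 + 189·4·5323120 = 8049222775; y_5 = 55·5323120 + 4·73180801 = 585494804.
  From (x_5, y_5) = (8049222775, 585494804): x_6 = 55·8049222775 + 189·4·585494804 = 885341324449; y_6 = 55·585494804 + 4·8049222775 = 64399105320.
Step 3: Verify x_6² - 189·y_6² = 783829260777109485153601 - 783829260777109485153600 = 1 (should be 1). ✓

(x_1, y_1) = (55, 4); (x_6, y_6) = (885341324449, 64399105320).


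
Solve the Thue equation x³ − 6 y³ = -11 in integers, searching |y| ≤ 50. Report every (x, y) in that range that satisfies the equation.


The equation is x³ - 6y³ = -11. For fixed y, x³ = 6·y³ − 11, so a solution requires the RHS to be a perfect cube.
Strategy: iterate y from -50 to 50, compute RHS = 6·y³ − 11, and check whether it is a (positive or negative) perfect cube.
Check small values of y:
  y = 0: RHS = -11 is not a perfect cube.
  y = 1: RHS = -5 is not a perfect cube.
  y = -1: RHS = -17 is not a perfect cube.
  y = 2: RHS = 37 is not a perfect cube.
  y = -2: RHS = -59 is not a perfect cube.
  y = 3: RHS = 151 is not a perfect cube.
  y = -3: RHS = -173 is not a perfect cube.
Continuing the search up to |y| = 50 finds no solutions either.
No (x, y) in the scanned range satisfies the equation.

No integer solutions with |y| ≤ 50.


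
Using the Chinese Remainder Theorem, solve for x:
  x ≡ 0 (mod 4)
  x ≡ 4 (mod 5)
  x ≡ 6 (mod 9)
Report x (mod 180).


Moduli 4, 5, 9 are pairwise coprime; by CRT there is a unique solution modulo M = 4 · 5 · 9 = 180.
Solve pairwise, accumulating the modulus:
  Start with x ≡ 0 (mod 4).
  Combine with x ≡ 4 (mod 5): since gcd(4, 5) = 1, we get a unique residue mod 20.
    Write x = 0 + 4·t and substitute into x ≡ 4 (mod 5): 4·t ≡ 4 − 0 = 4 (mod 5).
    The inverse of 4 mod 5 is 4 (since 4·4 = 16 = 3·5 + 1), so t ≡ 4·4 = 16 ≡ 1 (mod 5).
    Then x = 0 + 4·1 = 4, valid modulo lcm(4, 5) = 20: x ≡ 4 (mod 20).
  Combine with x ≡ 6 (mod 9): since gcd(20, 9) = 1, we get a unique residue mod 180.
    Write x = 4 + 20·t and substitute into x ≡ 6 (mod 9): 20·t ≡ 6 − 4 = 2 (mod 9).
    Reduce coefficients mod 9: 2·t ≡ 2 (mod 9).
    The inverse of 2 mod 9 is 5 (since 2·5 = 10 = 1·9 + 1), so t ≡ 5·2 = 10 ≡ 1 (mod 9).
    Then x = 4 + 20·1 = 24, valid modulo lcm(20, 9) = 180: x ≡ 24 (mod 180).
Verify: 24 mod 4 = 0 ✓, 24 mod 5 = 4 ✓, 24 mod 9 = 6 ✓.

x ≡ 24 (mod 180).


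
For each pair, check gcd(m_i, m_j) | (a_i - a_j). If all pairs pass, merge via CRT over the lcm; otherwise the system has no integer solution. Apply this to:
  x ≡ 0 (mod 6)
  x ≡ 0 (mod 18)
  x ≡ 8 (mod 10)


Moduli 6, 18, 10 are not pairwise coprime, so CRT works modulo lcm(m_i) when all pairwise compatibility conditions hold.
Pairwise compatibility: gcd(m_i, m_j) must divide a_i - a_j for every pair.
Merge one congruence at a time:
  Start: x ≡ 0 (mod 6).
  Combine with x ≡ 0 (mod 18): gcd(6, 18) = 6; 0 - 0 = 0, which IS divisible by 6, so compatible.
    Write x = 0 + 6·t and substitute into x ≡ 0 (mod 18): 6·t ≡ 0 − 0 = 0 (mod 18).
    Divide the congruence (and modulus) by g = 6: 1·t ≡ 0 (mod 3).
    So t ≡ 0 (mod 3).
    Then x = 0 + 6·0 = 0, valid modulo lcm(6, 18) = 18: x ≡ 0 (mod 18).
  Combine with x ≡ 8 (mod 10): gcd(18, 10) = 2; 8 - 0 = 8, which IS divisible by 2, so compatible.
    Write x = 0 + 18·t and substitute into x ≡ 8 (mod 10): 18·t ≡ 8 − 0 = 8 (mod 10).
    Divide the congruence (and modulus) by g = 2: 9·t ≡ 4 (mod 5).
    Reduce coefficients mod 5: 4·t ≡ 4 (mod 5).
    The inverse of 4 mod 5 is 4 (since 4·4 = 16 = 3·5 + 1), so t ≡ 4·4 = 16 ≡ 1 (mod 5).
    Then x = 0 + 18·1 = 18, valid modulo lcm(18, 10) = 90: x ≡ 18 (mod 90).
Verify: 18 mod 6 = 0, 18 mod 18 = 0, 18 mod 10 = 8.

x ≡ 18 (mod 90).


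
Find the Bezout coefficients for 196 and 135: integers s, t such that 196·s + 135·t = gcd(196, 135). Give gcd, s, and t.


Euclidean algorithm on (196, 135) — divide until remainder is 0:
  196 = 1 · 135 + 61
  135 = 2 · 61 + 13
  61 = 4 · 13 + 9
  13 = 1 · 9 + 4
  9 = 2 · 4 + 1
  4 = 4 · 1 + 0
gcd(196, 135) = 1.
Track Bezout coefficients alongside the remainders: start with r₀ = 196 = a·1 + b·0 (s = 1, t = 0) and r₁ = 135 = a·0 + b·1 (s = 0, t = 1); each new remainder r_{k+1} = r_{k-1} − q_k·r_k inherits s_{k+1} = s_{k-1} − q_k·s_k, t_{k+1} = t_{k-1} − q_k·t_k, so r_k = a·s_k + b·t_k at every step:
  q = 1: r = 61, s = 1 − 1·0 = 1, t = 0 − 1·1 = -1  (check: 196·1 + 135·(-1) = 61)
  q = 2: r = 13, s = 0 − 2·1 = -2, t = 1 − 2·(-1) = 3  (check: 196·(-2) + 135·3 = 13)
  q = 4: r = 9, s = 1 − 4·(-2) = 9, t = -1 − 4·3 = -13  (check: 196·9 + 135·(-13) = 9)
  q = 1: r = 4, s = -2 − 1·9 = -11, t = 3 − 1·(-13) = 16  (check: 196·(-11) + 135·16 = 4)
  q = 2: r = 1, s = 9 − 2·(-11) = 31, t = -13 − 2·16 = -45  (check: 196·31 + 135·(-45) = 1)
The row with r = 1 (the gcd) gives the Bezout coefficients s = 31, t = -45.
Result: 196 · (31) + 135 · (-45) = 1.

gcd(196, 135) = 1; s = 31, t = -45 (check: 196·31 + 135·(-45) = 1).


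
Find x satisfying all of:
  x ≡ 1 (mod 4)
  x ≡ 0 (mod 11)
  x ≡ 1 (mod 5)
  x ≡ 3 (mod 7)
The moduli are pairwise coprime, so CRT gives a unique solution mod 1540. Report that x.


Product of moduli M = 4 · 11 · 5 · 7 = 1540.
Merge one congruence at a time:
  Start: x ≡ 1 (mod 4).
  Combine with x ≡ 0 (mod 11); new modulus lcm = 44.
    Write x = 1 + 4·t and substitute into x ≡ 0 (mod 11): 4·t ≡ 0 − 1 = -1 (mod 11).
    Reduce coefficients mod 11: 4·t ≡ 10 (mod 11).
    The inverse of 4 mod 11 is 3 (since 4·3 = 12 = 1·11 + 1), so t ≡ 3·10 = 30 ≡ 8 (mod 11).
    Then x = 1 + 4·8 = 33, valid modulo lcm(4, 11) = 44: x ≡ 33 (mod 44).
  Combine with x ≡ 1 (mod 5); new modulus lcm = 220.
    Write x = 33 + 44·t and substitute into x ≡ 1 (mod 5): 44·t ≡ 1 − 33 = -32 (mod 5).
    Reduce coefficients mod 5: 4·t ≡ 3 (mod 5).
    The inverse of 4 mod 5 is 4 (since 4·4 = 16 = 3·5 + 1), so t ≡ 4·3 = 12 ≡ 2 (mod 5).
    Then x = 33 + 44·2 = 121, valid modulo lcm(44, 5) = 220: x ≡ 121 (mod 220).
  Combine with x ≡ 3 (mod 7); new modulus lcm = 1540.
    Write x = 121 + 220·t and substitute into x ≡ 3 (mod 7): 220·t ≡ 3 − 121 = -118 (mod 7).
    Reduce coefficients mod 7: 3·t ≡ 1 (mod 7).
    The inverse of 3 mod 7 is 5 (since 3·5 = 15 = 2·7 + 1), so t ≡ 5·1 = 5 ≡ 5 (mod 7).
    Then x = 121 + 220·5 = 1221, valid modulo lcm(220, 7) = 1540: x ≡ 1221 (mod 1540).
Verify against each original: 1221 mod 4 = 1, 1221 mod 11 = 0, 1221 mod 5 = 1, 1221 mod 7 = 3.

x ≡ 1221 (mod 1540).


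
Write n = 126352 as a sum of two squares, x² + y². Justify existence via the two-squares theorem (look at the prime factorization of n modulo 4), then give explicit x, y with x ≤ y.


Step 1: Factor n = 126352 = 2^4 · 53 · 149.
Step 2: Check the mod-4 condition on each prime factor: 2 = 2 (special); 53 ≡ 1 (mod 4), exponent 1; 149 ≡ 1 (mod 4), exponent 1.
All primes ≡ 3 (mod 4) appear to even exponent (or don't appear), so by the two-squares theorem n IS expressible as a sum of two squares.
Step 3: Build a representation. Group n = k² · m with k = 4 and m = 53 · 149 = 7897 (a product of primes ≡ 1 (mod 4)); a representation of m scales to one of n via (k·x)² + (k·y)² = k²(x² + y²). Each prime p ≡ 1 (mod 4) is itself a sum of two squares; find a² by testing p − a² for a perfect square:
  53: 53 − 1² = 52, 53 − 2² = 49 = 7² ⇒ 53 = 2² + 7².
  149: 149 − 1² = 148, 149 − 2² = 145, 149 − 3² = 140, 149 − 4² = 133, 149 − 5² = 124, 149 − 6² = 113, 149 − 7² = 100 = 10² ⇒ 149 = 7² + 10².
  Combine using the Brahmagupta–Fibonacci identity (a² + b²)(c² + d²) = (ac − bd)² + (ad + bc)² = (ac + bd)² + (ad − bc)²:
  53 · 149 = 7897: from (2² + 7²)(7² + 10²), take (2·7 − 7·10, 2·10 + 7·7) = (14 − 70, 20 + 49) = (-56, 69); dropping signs (only squares matter) gives (56, 69); check 56² + 69² = 3136 + 4761 = 7897 ✓.
  Scale by k = 4: (4·56, 4·69) = (224, 276).
Step 4: Order so x ≤ y and verify: 224² + 276² = 50176 + 76176 = 126352 = n. ✓

n = 126352 = 224² + 276² (one valid representation with x ≤ y).


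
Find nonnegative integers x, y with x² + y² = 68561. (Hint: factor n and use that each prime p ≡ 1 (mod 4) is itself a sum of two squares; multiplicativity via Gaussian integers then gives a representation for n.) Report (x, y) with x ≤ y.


Step 1: Factor n = 68561 = 17 · 37 · 109.
Step 2: Check the mod-4 condition on each prime factor: 17 ≡ 1 (mod 4), exponent 1; 37 ≡ 1 (mod 4), exponent 1; 109 ≡ 1 (mod 4), exponent 1.
All primes ≡ 3 (mod 4) appear to even exponent (or don't appear), so by the two-squares theorem n IS expressible as a sum of two squares.
Step 3: Build a representation. Here n = 17 · 37 · 109 is a product of primes ≡ 1 (mod 4). Each prime p ≡ 1 (mod 4) is itself a sum of two squares; find a² by testing p − a² for a perfect square:
  17: 17 − 1² = 16 = 4² ⇒ 17 = 1² + 4².
  37: 37 − 1² = 36 = 6² ⇒ 37 = 1² + 6².
  109: 109 − 1² = 108, 109 − 2² = 105, 109 − 3² = 100 = 10² ⇒ 109 = 3² + 10².
  Combine using the Brahmagupta–Fibonacci identity (a² + b²)(c² + d²) = (ac − bd)² + (ad + bc)² = (ac + bd)² + (ad − bc)²:
  17 · 37 = 629: from (1² + 4²)(1² + 6²), take (1·1 − 4·6, 1·6 + 4·1) = (1 − 24, 6 + 4) = (-23, 10); dropping signs (only squares matter) gives (23, 10); check 23² + 10² = 529 + 100 = 629 ✓.
  629 · 109 = 68561: from (23² + 10²)(3² + 10²), take (23·3 − 10·10, 23·10 + 10·3) = (69 − 100, 230 + 30) = (-31, 260); dropping signs (only squares matter) gives (31, 260); check 31² + 260² = 961 + 67600 = 68561 ✓.
Step 4: Order so x ≤ y and verify: 31² + 260² = 961 + 67600 = 68561 = n. ✓

n = 68561 = 31² + 260² (one valid representation with x ≤ y).


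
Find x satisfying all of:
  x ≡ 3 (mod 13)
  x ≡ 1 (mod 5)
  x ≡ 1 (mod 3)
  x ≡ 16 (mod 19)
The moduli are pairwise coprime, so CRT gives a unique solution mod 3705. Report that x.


Product of moduli M = 13 · 5 · 3 · 19 = 3705.
Merge one congruence at a time:
  Start: x ≡ 3 (mod 13).
  Combine with x ≡ 1 (mod 5); new modulus lcm = 65.
    Write x = 3 + 13·t and substitute into x ≡ 1 (mod 5): 13·t ≡ 1 − 3 = -2 (mod 5).
    Reduce coefficients mod 5: 3·t ≡ 3 (mod 5).
    The inverse of 3 mod 5 is 2 (since 3·2 = 6 = 1·5 + 1), so t ≡ 2·3 = 6 ≡ 1 (mod 5).
    Then x = 3 + 13·1 = 16, valid modulo lcm(13, 5) = 65: x ≡ 16 (mod 65).
  Combine with x ≡ 1 (mod 3); new modulus lcm = 195.
    Write x = 16 + 65·t and substitute into x ≡ 1 (mod 3): 65·t ≡ 1 − 16 = -15 (mod 3).
    Reduce coefficients mod 3: 2·t ≡ 0 (mod 3).
    The inverse of 2 mod 3 is 2 (since 2·2 = 4 = 1·3 + 1), so t ≡ 2·0 = 0 ≡ 0 (mod 3).
    Then x = 16 + 65·0 = 16, valid modulo lcm(65, 3) = 195: x ≡ 16 (mod 195).
  Combine with x ≡ 16 (mod 19); new modulus lcm = 3705.
    Write x = 16 + 195·t and substitute into x ≡ 16 (mod 19): 195·t ≡ 16 − 16 = 0 (mod 19).
    Reduce coefficients mod 19: 5·t ≡ 0 (mod 19).
    The inverse of 5 mod 19 is 4 (since 5·4 = 20 = 1·19 + 1), so t ≡ 4·0 = 0 ≡ 0 (mod 19).
    Then x = 16 + 195·0 = 16, valid modulo lcm(195, 19) = 3705: x ≡ 16 (mod 3705).
Verify against each original: 16 mod 13 = 3, 16 mod 5 = 1, 16 mod 3 = 1, 16 mod 19 = 16.

x ≡ 16 (mod 3705).


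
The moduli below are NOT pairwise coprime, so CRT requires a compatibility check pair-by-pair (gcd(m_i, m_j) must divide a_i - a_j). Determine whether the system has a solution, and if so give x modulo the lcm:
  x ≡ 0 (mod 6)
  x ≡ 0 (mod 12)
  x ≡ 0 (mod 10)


Moduli 6, 12, 10 are not pairwise coprime, so CRT works modulo lcm(m_i) when all pairwise compatibility conditions hold.
Pairwise compatibility: gcd(m_i, m_j) must divide a_i - a_j for every pair.
Merge one congruence at a time:
  Start: x ≡ 0 (mod 6).
  Combine with x ≡ 0 (mod 12): gcd(6, 12) = 6; 0 - 0 = 0, which IS divisible by 6, so compatible.
    Write x = 0 + 6·t and substitute into x ≡ 0 (mod 12): 6·t ≡ 0 − 0 = 0 (mod 12).
    Divide the congruence (and modulus) by g = 6: 1·t ≡ 0 (mod 2).
    So t ≡ 0 (mod 2).
    Then x = 0 + 6·0 = 0, valid modulo lcm(6, 12) = 12: x ≡ 0 (mod 12).
  Combine with x ≡ 0 (mod 10): gcd(12, 10) = 2; 0 - 0 = 0, which IS divisible by 2, so compatible.
    Write x = 0 + 12·t and substitute into x ≡ 0 (mod 10): 12·t ≡ 0 − 0 = 0 (mod 10).
    Divide the congruence (and modulus) by g = 2: 6·t ≡ 0 (mod 5).
    Reduce coefficients mod 5: 1·t ≡ 0 (mod 5).
    So t ≡ 0 (mod 5).
    Then x = 0 + 12·0 = 0, valid modulo lcm(12, 10) = 60: x ≡ 0 (mod 60).
Verify: 0 mod 6 = 0, 0 mod 12 = 0, 0 mod 10 = 0.

x ≡ 0 (mod 60).


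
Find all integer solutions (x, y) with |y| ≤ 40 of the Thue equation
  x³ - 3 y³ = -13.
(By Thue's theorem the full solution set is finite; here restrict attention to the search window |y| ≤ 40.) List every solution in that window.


The equation is x³ - 3y³ = -13. For fixed y, x³ = 3·y³ − 13, so a solution requires the RHS to be a perfect cube.
Strategy: iterate y from -40 to 40, compute RHS = 3·y³ − 13, and check whether it is a (positive or negative) perfect cube.
Check small values of y:
  y = 0: RHS = -13 is not a perfect cube.
  y = 1: RHS = -10 is not a perfect cube.
  y = -1: RHS = -16 is not a perfect cube.
  y = 2: RHS = 11 is not a perfect cube.
  y = -2: RHS = -37 is not a perfect cube.
  y = 3: RHS = 68 is not a perfect cube.
  y = -3: RHS = -94 is not a perfect cube.
Continuing the search up to |y| = 40 finds no solutions either.
No (x, y) in the scanned range satisfies the equation.

No integer solutions with |y| ≤ 40.


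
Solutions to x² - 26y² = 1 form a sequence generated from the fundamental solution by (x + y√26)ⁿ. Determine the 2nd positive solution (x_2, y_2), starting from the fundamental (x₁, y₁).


Step 1: Find the fundamental solution (x₁, y₁) of x² - 26y² = 1.
  Expand √26 as a continued fraction. a₀ = ⌊√26⌋ = 5; iterate m_{k+1} = d_k·a_k − m_k, d_{k+1} = (26 − m_{k+1}²)/d_k, a_{k+1} = ⌊(a₀ + m_{k+1})/d_{k+1}⌋ (starting m₀ = 0, d₀ = 1), with convergents p_k = a_k·p_{k-1} + p_{k-2}, q_k = a_k·q_{k-1} + q_{k-2} (p₋₁ = 1, q₋₁ = 0):
  k = 0: a₀ = 5; p₀/q₀ = 5/1; p₀² − 26·q₀² = 25 − 26 = -1.
  k = 1: m = 5, d = 1, a = ⌊(5 + 5)/1⌋ = 10; p/q = (10·5 + 1)/(10·1 + 0) = 51/10; p² − 26·q² = 2601 − 2600 = 1.
  The first convergent with p² − 26·q² = 1 gives the fundamental solution (x₁, y₁) = (51, 10).
Step 2: Apply the recurrence (x_{n+1}, y_{n+1}) = (x₁x_n + 26y₁y_n, x₁y_n + y₁x_n) repeatedly.
  From (x_1, y_1) = (51, 10): x_2 = 51·51 + 26·10·10 = 5201; y_2 = 51·10 + 10·51 = 1020.
Step 3: Verify x_2² - 26·y_2² = 27050401 - 27050400 = 1 (should be 1). ✓

(x_1, y_1) = (51, 10); (x_2, y_2) = (5201, 1020).


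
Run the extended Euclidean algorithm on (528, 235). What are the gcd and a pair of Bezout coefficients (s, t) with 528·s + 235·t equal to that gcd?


Euclidean algorithm on (528, 235) — divide until remainder is 0:
  528 = 2 · 235 + 58
  235 = 4 · 58 + 3
  58 = 19 · 3 + 1
  3 = 3 · 1 + 0
gcd(528, 235) = 1.
Track Bezout coefficients alongside the remainders: start with r₀ = 528 = a·1 + b·0 (s = 1, t = 0) and r₁ = 235 = a·0 + b·1 (s = 0, t = 1); each new remainder r_{k+1} = r_{k-1} − q_k·r_k inherits s_{k+1} = s_{k-1} − q_k·s_k, t_{k+1} = t_{k-1} − q_k·t_k, so r_k = a·s_k + b·t_k at every step:
  q = 2: r = 58, s = 1 − 2·0 = 1, t = 0 − 2·1 = -2  (check: 528·1 + 235·(-2) = 58)
  q = 4: r = 3, s = 0 − 4·1 = -4, t = 1 − 4·(-2) = 9  (check: 528·(-4) + 235·9 = 3)
  q = 19: r = 1, s = 1 − 19·(-4) = 77, t = -2 − 19·9 = -173  (check: 528·77 + 235·(-173) = 1)
The row with r = 1 (the gcd) gives the Bezout coefficients s = 77, t = -173.
Result: 528 · (77) + 235 · (-173) = 1.

gcd(528, 235) = 1; s = 77, t = -173 (check: 528·77 + 235·(-173) = 1).


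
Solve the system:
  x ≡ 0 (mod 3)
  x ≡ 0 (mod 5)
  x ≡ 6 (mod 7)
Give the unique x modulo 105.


Moduli 3, 5, 7 are pairwise coprime; by CRT there is a unique solution modulo M = 3 · 5 · 7 = 105.
Solve pairwise, accumulating the modulus:
  Start with x ≡ 0 (mod 3).
  Combine with x ≡ 0 (mod 5): since gcd(3, 5) = 1, we get a unique residue mod 15.
    Write x = 0 + 3·t and substitute into x ≡ 0 (mod 5): 3·t ≡ 0 − 0 = 0 (mod 5).
    The inverse of 3 mod 5 is 2 (since 3·2 = 6 = 1·5 + 1), so t ≡ 2·0 = 0 ≡ 0 (mod 5).
    Then x = 0 + 3·0 = 0, valid modulo lcm(3, 5) = 15: x ≡ 0 (mod 15).
  Combine with x ≡ 6 (mod 7): since gcd(15, 7) = 1, we get a unique residue mod 105.
    Write x = 0 + 15·t and substitute into x ≡ 6 (mod 7): 15·t ≡ 6 − 0 = 6 (mod 7).
    Reduce coefficients mod 7: 1·t ≡ 6 (mod 7).
    So t ≡ 6 (mod 7).
    Then x = 0 + 15·6 = 90, valid modulo lcm(15, 7) = 105: x ≡ 90 (mod 105).
Verify: 90 mod 3 = 0 ✓, 90 mod 5 = 0 ✓, 90 mod 7 = 6 ✓.

x ≡ 90 (mod 105).


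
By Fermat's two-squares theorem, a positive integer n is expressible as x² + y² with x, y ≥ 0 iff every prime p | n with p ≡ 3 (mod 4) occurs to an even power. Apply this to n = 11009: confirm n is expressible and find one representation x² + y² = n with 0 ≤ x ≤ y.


Step 1: Factor n = 11009 = 101 · 109.
Step 2: Check the mod-4 condition on each prime factor: 101 ≡ 1 (mod 4), exponent 1; 109 ≡ 1 (mod 4), exponent 1.
All primes ≡ 3 (mod 4) appear to even exponent (or don't appear), so by the two-squares theorem n IS expressible as a sum of two squares.
Step 3: Build a representation. Here n = 101 · 109 is a product of primes ≡ 1 (mod 4). Each prime p ≡ 1 (mod 4) is itself a sum of two squares; find a² by testing p − a² for a perfect square:
  101: 101 − 1² = 100 = 10² ⇒ 101 = 1² + 10².
  109: 109 − 1² = 108, 109 − 2² = 105, 109 − 3² = 100 = 10² ⇒ 109 = 3² + 10².
  Combine using the Brahmagupta–Fibonacci identity (a² + b²)(c² + d²) = (ac − bd)² + (ad + bc)² = (ac + bd)² + (ad − bc)²:
  101 · 109 = 11009: from (1² + 10²)(3² + 10²), take (1·3 − 10·10, 1·10 + 10·3) = (3 − 100, 10 + 30) = (-97, 40); dropping signs (only squares matter) gives (97, 40); check 97² + 40² = 9409 + 1600 = 11009 ✓.
Step 4: Order so x ≤ y and verify: 40² + 97² = 1600 + 9409 = 11009 = n. ✓

n = 11009 = 40² + 97² (one valid representation with x ≤ y).


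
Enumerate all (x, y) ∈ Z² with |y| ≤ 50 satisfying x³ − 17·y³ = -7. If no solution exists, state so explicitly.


The equation is x³ - 17y³ = -7. For fixed y, x³ = 17·y³ − 7, so a solution requires the RHS to be a perfect cube.
Strategy: iterate y from -50 to 50, compute RHS = 17·y³ − 7, and check whether it is a (positive or negative) perfect cube.
Check small values of y:
  y = 0: RHS = -7 is not a perfect cube.
  y = 1: RHS = 10 is not a perfect cube.
  y = -1: RHS = -24 is not a perfect cube.
  y = 2: RHS = 129 is not a perfect cube.
  y = -2: RHS = -143 is not a perfect cube.
  y = 3: RHS = 452 is not a perfect cube.
  y = -3: RHS = -466 is not a perfect cube.
Continuing the search up to |y| = 50 finds no solutions either.
No (x, y) in the scanned range satisfies the equation.

No integer solutions with |y| ≤ 50.


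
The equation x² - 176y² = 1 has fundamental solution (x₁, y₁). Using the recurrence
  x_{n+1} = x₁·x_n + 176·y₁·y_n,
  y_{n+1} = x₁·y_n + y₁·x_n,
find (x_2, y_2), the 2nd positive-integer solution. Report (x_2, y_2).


Step 1: Find the fundamental solution (x₁, y₁) of x² - 176y² = 1.
  Expand √176 as a continued fraction. a₀ = ⌊√176⌋ = 13; iterate m_{k+1} = d_k·a_k − m_k, d_{k+1} = (176 − m_{k+1}²)/d_k, a_{k+1} = ⌊(a₀ + m_{k+1})/d_{k+1}⌋ (starting m₀ = 0, d₀ = 1), with convergents p_k = a_k·p_{k-1} + p_{k-2}, q_k = a_k·q_{k-1} + q_{k-2} (p₋₁ = 1, q₋₁ = 0):
  k = 0: a₀ = 13; p₀/q₀ = 13/1; p₀² − 176·q₀² = 169 − 176 = -7.
  k = 1: m = 13, d = 7, a = ⌊(13 + 13)/7⌋ = 3; p/q = (3·13 + 1)/(3·1 + 0) = 40/3; p² − 176·q² = 1600 − 1584 = 16.
  k = 2: m = 8, d = 16, a = ⌊(13 + 8)/16⌋ = 1; p/q = (1·40 + 13)/(1·3 + 1) = 53/4; p² − 176·q² = 2809 − 2816 = -7.
  k = 3: m = 8, d = 7, a = ⌊(13 + 8)/7⌋ = 3; p/q = (3·53 + 40)/(3·4 + 3) = 199/15; p² − 176·q² = 39601 − 39600 = 1.
  The first convergent with p² − 176·q² = 1 gives the fundamental solution (x₁, y₁) = (199, 15).
Step 2: Apply the recurrence (x_{n+1}, y_{n+1}) = (x₁x_n + 176y₁y_n, x₁y_n + y₁x_n) repeatedly.
  From (x_1, y_1) = (199, 15): x_2 = 199·199 + 176·15·15 = 79201; y_2 = 199·15 + 15·199 = 5970.
Step 3: Verify x_2² - 176·y_2² = 6272798401 - 6272798400 = 1 (should be 1). ✓

(x_1, y_1) = (199, 15); (x_2, y_2) = (79201, 5970).


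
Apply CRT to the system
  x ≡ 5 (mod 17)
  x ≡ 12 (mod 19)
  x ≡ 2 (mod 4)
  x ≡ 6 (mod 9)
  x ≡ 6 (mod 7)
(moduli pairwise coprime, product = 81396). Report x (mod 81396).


Product of moduli M = 17 · 19 · 4 · 9 · 7 = 81396.
Merge one congruence at a time:
  Start: x ≡ 5 (mod 17).
  Combine with x ≡ 12 (mod 19); new modulus lcm = 323.
    Write x = 5 + 17·t and substitute into x ≡ 12 (mod 19): 17·t ≡ 12 − 5 = 7 (mod 19).
    The inverse of 17 mod 19 is 9 (since 17·9 = 153 = 8·19 + 1), so t ≡ 9·7 = 63 ≡ 6 (mod 19).
    Then x = 5 + 17·6 = 107, valid modulo lcm(17, 19) = 323: x ≡ 107 (mod 323).
  Combine with x ≡ 2 (mod 4); new modulus lcm = 1292.
    Write x = 107 + 323·t and substitute into x ≡ 2 (mod 4): 323·t ≡ 2 − 107 = -105 (mod 4).
    Reduce coefficients mod 4: 3·t ≡ 3 (mod 4).
    The inverse of 3 mod 4 is 3 (since 3·3 = 9 = 2·4 + 1), so t ≡ 3·3 = 9 ≡ 1 (mod 4).
    Then x = 107 + 323·1 = 430, valid modulo lcm(323, 4) = 1292: x ≡ 430 (mod 1292).
  Combine with x ≡ 6 (mod 9); new modulus lcm = 11628.
    Write x = 430 + 1292·t and substitute into x ≡ 6 (mod 9): 1292·t ≡ 6 − 430 = -424 (mod 9).
    Reduce coefficients mod 9: 5·t ≡ 8 (mod 9).
    The inverse of 5 mod 9 is 2 (since 5·2 = 10 = 1·9 + 1), so t ≡ 2·8 = 16 ≡ 7 (mod 9).
    Then x = 430 + 1292·7 = 9474, valid modulo lcm(1292, 9) = 11628: x ≡ 9474 (mod 11628).
  Combine with x ≡ 6 (mod 7); new modulus lcm = 81396.
    Write x = 9474 + 11628·t and substitute into x ≡ 6 (mod 7): 11628·t ≡ 6 − 9474 = -9468 (mod 7).
    Reduce coefficients mod 7: 1·t ≡ 3 (mod 7).
    So t ≡ 3 (mod 7).
    Then x = 9474 + 11628·3 = 44358, valid modulo lcm(11628, 7) = 81396: x ≡ 44358 (mod 81396).
Verify against each original: 44358 mod 17 = 5, 44358 mod 19 = 12, 44358 mod 4 = 2, 44358 mod 9 = 6, 44358 mod 7 = 6.

x ≡ 44358 (mod 81396).


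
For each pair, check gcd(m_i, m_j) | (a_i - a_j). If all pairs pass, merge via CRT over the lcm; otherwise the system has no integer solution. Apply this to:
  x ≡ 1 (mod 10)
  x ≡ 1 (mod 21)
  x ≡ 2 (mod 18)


Moduli 10, 21, 18 are not pairwise coprime, so CRT works modulo lcm(m_i) when all pairwise compatibility conditions hold.
Pairwise compatibility: gcd(m_i, m_j) must divide a_i - a_j for every pair.
Merge one congruence at a time:
  Start: x ≡ 1 (mod 10).
  Combine with x ≡ 1 (mod 21): gcd(10, 21) = 1; 1 - 1 = 0, which IS divisible by 1, so compatible.
    Write x = 1 + 10·t and substitute into x ≡ 1 (mod 21): 10·t ≡ 1 − 1 = 0 (mod 21).
    The inverse of 10 mod 21 is 19 (since 10·19 = 190 = 9·21 + 1), so t ≡ 19·0 = 0 ≡ 0 (mod 21).
    Then x = 1 + 10·0 = 1, valid modulo lcm(10, 21) = 210: x ≡ 1 (mod 210).
  Combine with x ≡ 2 (mod 18): gcd(210, 18) = 6, and 2 - 1 = 1 is NOT divisible by 6.
    ⇒ system is inconsistent (no integer solution).

No solution (the system is inconsistent).


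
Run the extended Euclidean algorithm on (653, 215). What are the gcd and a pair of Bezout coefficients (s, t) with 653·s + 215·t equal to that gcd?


Euclidean algorithm on (653, 215) — divide until remainder is 0:
  653 = 3 · 215 + 8
  215 = 26 · 8 + 7
  8 = 1 · 7 + 1
  7 = 7 · 1 + 0
gcd(653, 215) = 1.
Track Bezout coefficients alongside the remainders: start with r₀ = 653 = a·1 + b·0 (s = 1, t = 0) and r₁ = 215 = a·0 + b·1 (s = 0, t = 1); each new remainder r_{k+1} = r_{k-1} − q_k·r_k inherits s_{k+1} = s_{k-1} − q_k·s_k, t_{k+1} = t_{k-1} − q_k·t_k, so r_k = a·s_k + b·t_k at every step:
  q = 3: r = 8, s = 1 − 3·0 = 1, t = 0 − 3·1 = -3  (check: 653·1 + 215·(-3) = 8)
  q = 26: r = 7, s = 0 − 26·1 = -26, t = 1 − 26·(-3) = 79  (check: 653·(-26) + 215·79 = 7)
  q = 1: r = 1, s = 1 − 1·(-26) = 27, t = -3 − 1·79 = -82  (check: 653·27 + 215·(-82) = 1)
The row with r = 1 (the gcd) gives the Bezout coefficients s = 27, t = -82.
Result: 653 · (27) + 215 · (-82) = 1.

gcd(653, 215) = 1; s = 27, t = -82 (check: 653·27 + 215·(-82) = 1).


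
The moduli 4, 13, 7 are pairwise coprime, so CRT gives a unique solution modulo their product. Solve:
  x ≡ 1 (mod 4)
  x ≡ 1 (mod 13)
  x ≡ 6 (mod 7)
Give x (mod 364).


Moduli 4, 13, 7 are pairwise coprime; by CRT there is a unique solution modulo M = 4 · 13 · 7 = 364.
Solve pairwise, accumulating the modulus:
  Start with x ≡ 1 (mod 4).
  Combine with x ≡ 1 (mod 13): since gcd(4, 13) = 1, we get a unique residue mod 52.
    Write x = 1 + 4·t and substitute into x ≡ 1 (mod 13): 4·t ≡ 1 − 1 = 0 (mod 13).
    The inverse of 4 mod 13 is 10 (since 4·10 = 40 = 3·13 + 1), so t ≡ 10·0 = 0 ≡ 0 (mod 13).
    Then x = 1 + 4·0 = 1, valid modulo lcm(4, 13) = 52: x ≡ 1 (mod 52).
  Combine with x ≡ 6 (mod 7): since gcd(52, 7) = 1, we get a unique residue mod 364.
    Write x = 1 + 52·t and substitute into x ≡ 6 (mod 7): 52·t ≡ 6 − 1 = 5 (mod 7).
    Reduce coefficients mod 7: 3·t ≡ 5 (mod 7).
    The inverse of 3 mod 7 is 5 (since 3·5 = 15 = 2·7 + 1), so t ≡ 5·5 = 25 ≡ 4 (mod 7).
    Then x = 1 + 52·4 = 209, valid modulo lcm(52, 7) = 364: x ≡ 209 (mod 364).
Verify: 209 mod 4 = 1 ✓, 209 mod 13 = 1 ✓, 209 mod 7 = 6 ✓.

x ≡ 209 (mod 364).


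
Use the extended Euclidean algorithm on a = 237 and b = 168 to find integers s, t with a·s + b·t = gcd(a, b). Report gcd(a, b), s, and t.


Euclidean algorithm on (237, 168) — divide until remainder is 0:
  237 = 1 · 168 + 69
  168 = 2 · 69 + 30
  69 = 2 · 30 + 9
  30 = 3 · 9 + 3
  9 = 3 · 3 + 0
gcd(237, 168) = 3.
Track Bezout coefficients alongside the remainders: start with r₀ = 237 = a·1 + b·0 (s = 1, t = 0) and r₁ = 168 = a·0 + b·1 (s = 0, t = 1); each new remainder r_{k+1} = r_{k-1} − q_k·r_k inherits s_{k+1} = s_{k-1} − q_k·s_k, t_{k+1} = t_{k-1} − q_k·t_k, so r_k = a·s_k + b·t_k at every step:
  q = 1: r = 69, s = 1 − 1·0 = 1, t = 0 − 1·1 = -1  (check: 237·1 + 168·(-1) = 69)
  q = 2: r = 30, s = 0 − 2·1 = -2, t = 1 − 2·(-1) = 3  (check: 237·(-2) + 168·3 = 30)
  q = 2: r = 9, s = 1 − 2·(-2) = 5, t = -1 − 2·3 = -7  (check: 237·5 + 168·(-7) = 9)
  q = 3: r = 3, s = -2 − 3·5 = -17, t = 3 − 3·(-7) = 24  (check: 237·(-17) + 168·24 = 3)
The row with r = 3 (the gcd) gives the Bezout coefficients s = -17, t = 24.
Result: 237 · (-17) + 168 · (24) = 3.

gcd(237, 168) = 3; s = -17, t = 24 (check: 237·(-17) + 168·24 = 3).


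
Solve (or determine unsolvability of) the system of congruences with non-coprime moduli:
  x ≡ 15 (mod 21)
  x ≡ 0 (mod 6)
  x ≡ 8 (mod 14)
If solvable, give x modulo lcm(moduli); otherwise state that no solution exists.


Moduli 21, 6, 14 are not pairwise coprime, so CRT works modulo lcm(m_i) when all pairwise compatibility conditions hold.
Pairwise compatibility: gcd(m_i, m_j) must divide a_i - a_j for every pair.
Merge one congruence at a time:
  Start: x ≡ 15 (mod 21).
  Combine with x ≡ 0 (mod 6): gcd(21, 6) = 3; 0 - 15 = -15, which IS divisible by 3, so compatible.
    Write x = 15 + 21·t and substitute into x ≡ 0 (mod 6): 21·t ≡ 0 − 15 = -15 (mod 6).
    Divide the congruence (and modulus) by g = 3: 7·t ≡ -5 (mod 2).
    Reduce coefficients mod 2: 1·t ≡ 1 (mod 2).
    So t ≡ 1 (mod 2).
    Then x = 15 + 21·1 = 36, valid modulo lcm(21, 6) = 42: x ≡ 36 (mod 42).
  Combine with x ≡ 8 (mod 14): gcd(42, 14) = 14; 8 - 36 = -28, which IS divisible by 14, so compatible.
    Write x = 36 + 42·t and substitute into x ≡ 8 (mod 14): 42·t ≡ 8 − 36 = -28 (mod 14).
    Divide the congruence (and modulus) by g = 14: 3·t ≡ -2 (mod 1).
    Modulo 1 every t works; take t = 0.
    Then x = 36 + 42·0 = 36, valid modulo lcm(42, 14) = 42: x ≡ 36 (mod 42).
Verify: 36 mod 21 = 15, 36 mod 6 = 0, 36 mod 14 = 8.

x ≡ 36 (mod 42).


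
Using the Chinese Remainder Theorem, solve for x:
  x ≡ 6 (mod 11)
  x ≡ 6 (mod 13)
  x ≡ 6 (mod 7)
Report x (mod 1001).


Moduli 11, 13, 7 are pairwise coprime; by CRT there is a unique solution modulo M = 11 · 13 · 7 = 1001.
Solve pairwise, accumulating the modulus:
  Start with x ≡ 6 (mod 11).
  Combine with x ≡ 6 (mod 13): since gcd(11, 13) = 1, we get a unique residue mod 143.
    Write x = 6 + 11·t and substitute into x ≡ 6 (mod 13): 11·t ≡ 6 − 6 = 0 (mod 13).
    The inverse of 11 mod 13 is 6 (since 11·6 = 66 = 5·13 + 1), so t ≡ 6·0 = 0 ≡ 0 (mod 13).
    Then x = 6 + 11·0 = 6, valid modulo lcm(11, 13) = 143: x ≡ 6 (mod 143).
  Combine with x ≡ 6 (mod 7): since gcd(143, 7) = 1, we get a unique residue mod 1001.
    Write x = 6 + 143·t and substitute into x ≡ 6 (mod 7): 143·t ≡ 6 − 6 = 0 (mod 7).
    Reduce coefficients mod 7: 3·t ≡ 0 (mod 7).
    The inverse of 3 mod 7 is 5 (since 3·5 = 15 = 2·7 + 1), so t ≡ 5·0 = 0 ≡ 0 (mod 7).
    Then x = 6 + 143·0 = 6, valid modulo lcm(143, 7) = 1001: x ≡ 6 (mod 1001).
Verify: 6 mod 11 = 6 ✓, 6 mod 13 = 6 ✓, 6 mod 7 = 6 ✓.

x ≡ 6 (mod 1001).


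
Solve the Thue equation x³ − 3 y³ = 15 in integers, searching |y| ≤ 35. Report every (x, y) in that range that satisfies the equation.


The equation is x³ - 3y³ = 15. For fixed y, x³ = 3·y³ + 15, so a solution requires the RHS to be a perfect cube.
Strategy: iterate y from -35 to 35, compute RHS = 3·y³ + 15, and check whether it is a (positive or negative) perfect cube.
Check small values of y:
  y = 0: RHS = 15 is not a perfect cube.
  y = 1: RHS = 18 is not a perfect cube.
  y = -1: RHS = 12 is not a perfect cube.
  y = 2: RHS = 39 is not a perfect cube.
  y = -2: RHS = -9 is not a perfect cube.
  y = 3: RHS = 96 is not a perfect cube.
  y = -3: RHS = -66 is not a perfect cube.
Continuing the search up to |y| = 35 finds no solutions either.
No (x, y) in the scanned range satisfies the equation.

No integer solutions with |y| ≤ 35.
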